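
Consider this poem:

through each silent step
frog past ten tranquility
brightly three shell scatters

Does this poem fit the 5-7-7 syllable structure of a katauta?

Line 1: "through each silent step": 1+1+2+1 = 5 ✓
Line 2: "frog past ten tranquility": 1+1+1+4 = 7 ✓
Line 3: "brightly three shell scatters": 2+1+1+2 = 6 (expected 7)

No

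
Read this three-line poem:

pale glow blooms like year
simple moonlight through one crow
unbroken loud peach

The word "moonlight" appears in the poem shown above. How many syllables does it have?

2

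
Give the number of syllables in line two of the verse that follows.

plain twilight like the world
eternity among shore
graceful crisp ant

7

Line two: eternity(4) + among(2) + shore(1) = 7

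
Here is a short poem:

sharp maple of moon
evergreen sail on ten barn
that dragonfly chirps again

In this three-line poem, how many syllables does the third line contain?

7

The third line: that(1) + dragonfly(3) + chirps(1) + again(2) = 7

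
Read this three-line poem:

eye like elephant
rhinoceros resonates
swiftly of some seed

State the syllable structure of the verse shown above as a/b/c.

5/7/5

Line 1: eye (1), like (1), elephant (3) → 5
Line 2: rhinoceros (4), resonates (3) → 7
Line 3: swiftly (2), of (1), some (1), seed (1) → 5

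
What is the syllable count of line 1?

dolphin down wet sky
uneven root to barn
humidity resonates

5

Line 1: "dolphin down wet sky": 2+1+1+1 = 5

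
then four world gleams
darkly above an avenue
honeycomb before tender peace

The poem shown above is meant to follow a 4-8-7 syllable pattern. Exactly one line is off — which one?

The third line

Line 1: then(1) + four(1) + world(1) + gleams(1) = 4 ✓
Line 2: darkly(2) + above(2) + an(1) + avenue(3) = 8 ✓
Line 3: honeycomb(3) + before(2) + tender(2) + peace(1) = 8 (expected 7)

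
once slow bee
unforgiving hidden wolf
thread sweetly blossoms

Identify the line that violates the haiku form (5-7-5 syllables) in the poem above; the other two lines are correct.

Line 1

Line 1: "once slow bee": 1+1+1 = 3 (expected 5)
Line 2: "unforgiving hidden wolf": 4+2+1 = 7 ✓
Line 3: "thread sweetly blossoms": 1+2+2 = 5 ✓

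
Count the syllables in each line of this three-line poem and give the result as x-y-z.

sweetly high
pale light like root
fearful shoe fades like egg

3-4-6

Line 1: sweetly(2) + high(1) = 3
Line 2: pale(1) + light(1) + like(1) + root(1) = 4
Line 3: fearful(2) + shoe(1) + fades(1) + like(1) + egg(1) = 6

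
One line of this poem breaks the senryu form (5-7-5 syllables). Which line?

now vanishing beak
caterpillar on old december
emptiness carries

The second line

Line 1: "now vanishing beak": 1+3+1 = 5 ✓
Line 2: "caterpillar on old december": 4+1+1+3 = 9 (expected 7)
Line 3: "emptiness carries": 3+2 = 5 ✓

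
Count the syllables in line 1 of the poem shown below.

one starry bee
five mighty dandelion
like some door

Line 1: one (1), starry (2), bee (1) → 4

4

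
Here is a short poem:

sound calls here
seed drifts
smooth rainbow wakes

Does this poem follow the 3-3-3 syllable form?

Line 1: "sound calls here": 1+1+1 = 3 ✓
Line 2: "seed drifts": 1+1 = 2 (expected 3)
Line 3: "smooth rainbow wakes": 1+2+1 = 4 (expected 3)

No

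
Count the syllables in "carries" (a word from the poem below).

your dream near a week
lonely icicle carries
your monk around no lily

2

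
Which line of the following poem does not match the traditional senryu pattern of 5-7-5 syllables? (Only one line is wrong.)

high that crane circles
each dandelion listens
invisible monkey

Line 1: high(1) + that(1) + crane(1) + circles(2) = 5 ✓
Line 2: each(1) + dandelion(4) + listens(2) = 7 ✓
Line 3: invisible(4) + monkey(2) = 6 (expected 5)

The third line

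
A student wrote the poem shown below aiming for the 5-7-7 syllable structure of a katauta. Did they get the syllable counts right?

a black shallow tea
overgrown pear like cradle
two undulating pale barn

Yes

Line 1: a(1) + black(1) + shallow(2) + tea(1) = 5 ✓
Line 2: overgrown(3) + pear(1) + like(1) + cradle(2) = 7 ✓
Line 3: two(1) + undulating(4) + pale(1) + barn(1) = 7 ✓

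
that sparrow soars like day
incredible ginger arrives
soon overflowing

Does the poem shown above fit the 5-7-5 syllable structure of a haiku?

Line 1: that(1) + sparrow(2) + soars(1) + like(1) + day(1) = 6 (expected 5)
Line 2: incredible(4) + ginger(2) + arrives(2) = 8 (expected 7)
Line 3: soon(1) + overflowing(4) = 5 ✓

No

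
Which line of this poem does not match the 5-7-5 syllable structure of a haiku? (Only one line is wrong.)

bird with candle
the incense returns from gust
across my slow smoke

Line 1: bird (1), with (1), candle (2) → 4 (expected 5)
Line 2: the (1), incense (2), returns (2), from (1), gust (1) → 7 ✓
Line 3: across (2), my (1), slow (1), smoke (1) → 5 ✓

Line 1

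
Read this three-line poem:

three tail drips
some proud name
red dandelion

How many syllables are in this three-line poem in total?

11

Line 1: "three tail drips": 1+1+1 = 3
Line 2: "some proud name": 1+1+1 = 3
Line 3: "red dandelion": 1+4 = 5
Total: 3 + 3 + 5 = 11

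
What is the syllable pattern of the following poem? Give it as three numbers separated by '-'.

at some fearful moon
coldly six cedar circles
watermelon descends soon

Line 1: at(1) + some(1) + fearful(2) + moon(1) = 5
Line 2: coldly(2) + six(1) + cedar(2) + circles(2) = 7
Line 3: watermelon(4) + descends(2) + soon(1) = 7

5-7-7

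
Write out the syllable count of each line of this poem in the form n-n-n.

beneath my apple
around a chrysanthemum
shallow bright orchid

5-7-5

Line 1: "beneath my apple": 2+1+2 = 5
Line 2: "around a chrysanthemum": 2+1+4 = 7
Line 3: "shallow bright orchid": 2+1+2 = 5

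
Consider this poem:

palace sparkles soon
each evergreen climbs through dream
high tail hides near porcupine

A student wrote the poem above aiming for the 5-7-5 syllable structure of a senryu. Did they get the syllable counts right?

No

Line 1: palace (2), sparkles (2), soon (1) → 5 ✓
Line 2: each (1), evergreen (3), climbs (1), through (1), dream (1) → 7 ✓
Line 3: high (1), tail (1), hides (1), near (1), porcupine (3) → 7 (expected 5)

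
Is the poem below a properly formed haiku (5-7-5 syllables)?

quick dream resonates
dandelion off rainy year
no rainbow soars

No

Line 1: "quick dream resonates": 1+1+3 = 5 ✓
Line 2: "dandelion off rainy year": 4+1+2+1 = 8 (expected 7)
Line 3: "no rainbow soars": 1+2+1 = 4 (expected 5)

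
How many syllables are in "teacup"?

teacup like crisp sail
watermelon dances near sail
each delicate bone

"teacup" has 2 syllables.

2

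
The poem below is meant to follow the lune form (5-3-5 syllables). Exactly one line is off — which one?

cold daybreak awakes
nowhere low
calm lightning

Line 1: "cold daybreak awakes": 1+2+2 = 5 ✓
Line 2: "nowhere low": 2+1 = 3 ✓
Line 3: "calm lightning": 1+2 = 3 (expected 5)

The third line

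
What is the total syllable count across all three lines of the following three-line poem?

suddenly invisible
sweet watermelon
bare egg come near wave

Line 1: suddenly (3), invisible (4) → 7
Line 2: sweet (1), watermelon (4) → 5
Line 3: bare (1), egg (1), come (1), near (1), wave (1) → 5
Total: 7 + 5 + 5 = 17

17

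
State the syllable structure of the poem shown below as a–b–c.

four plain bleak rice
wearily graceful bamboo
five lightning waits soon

Line 1: "four plain bleak rice": 1+1+1+1 = 4
Line 2: "wearily graceful bamboo": 3+2+2 = 7
Line 3: "five lightning waits soon": 1+2+1+1 = 5

4–7–5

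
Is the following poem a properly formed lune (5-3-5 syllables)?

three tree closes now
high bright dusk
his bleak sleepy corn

Yes

Line 1: three (1), tree (1), closes (2), now (1) → 5 ✓
Line 2: high (1), bright (1), dusk (1) → 3 ✓
Line 3: his (1), bleak (1), sleepy (2), corn (1) → 5 ✓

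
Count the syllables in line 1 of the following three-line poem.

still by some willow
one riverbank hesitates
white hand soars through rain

5

Line 1: still(1) + by(1) + some(1) + willow(2) = 5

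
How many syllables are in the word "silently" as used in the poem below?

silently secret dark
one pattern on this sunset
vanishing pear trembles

3

"silently" has 3 syllables.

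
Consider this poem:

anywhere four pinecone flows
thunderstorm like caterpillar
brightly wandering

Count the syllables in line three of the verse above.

5

Line three: "brightly wandering": 2+3 = 5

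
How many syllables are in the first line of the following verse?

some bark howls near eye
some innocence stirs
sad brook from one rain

The first line: some(1) + bark(1) + howls(1) + near(1) + eye(1) = 5

5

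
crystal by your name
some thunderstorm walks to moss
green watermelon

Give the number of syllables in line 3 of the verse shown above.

Line 3: green(1) + watermelon(4) = 5

5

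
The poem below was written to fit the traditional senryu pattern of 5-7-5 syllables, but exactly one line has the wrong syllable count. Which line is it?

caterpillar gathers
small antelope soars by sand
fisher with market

Line 1

Line 1: caterpillar (4), gathers (2) → 6 (expected 5)
Line 2: small (1), antelope (3), soars (1), by (1), sand (1) → 7 ✓
Line 3: fisher (2), with (1), market (2) → 5 ✓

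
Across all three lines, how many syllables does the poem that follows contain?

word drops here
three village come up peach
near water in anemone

Line 1: word (1), drops (1), here (1) → 3
Line 2: three (1), village (2), come (1), up (1), peach (1) → 6
Line 3: near (1), water (2), in (1), anemone (4) → 8
Total: 3 + 6 + 8 = 17

17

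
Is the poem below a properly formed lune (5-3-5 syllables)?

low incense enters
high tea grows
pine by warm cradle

Yes

Line 1: low (1), incense (2), enters (2) → 5 ✓
Line 2: high (1), tea (1), grows (1) → 3 ✓
Line 3: pine (1), by (1), warm (1), cradle (2) → 5 ✓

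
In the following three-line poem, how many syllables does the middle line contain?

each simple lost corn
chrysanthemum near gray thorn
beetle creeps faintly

7

The middle line: chrysanthemum(4) + near(1) + gray(1) + thorn(1) = 7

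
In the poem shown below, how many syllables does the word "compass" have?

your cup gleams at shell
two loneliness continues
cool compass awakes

2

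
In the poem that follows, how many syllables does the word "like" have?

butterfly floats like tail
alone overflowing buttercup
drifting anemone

1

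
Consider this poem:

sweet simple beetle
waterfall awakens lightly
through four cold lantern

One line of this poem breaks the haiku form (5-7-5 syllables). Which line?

Line 2

Line 1: sweet (1), simple (2), beetle (2) → 5 ✓
Line 2: waterfall (3), awakens (3), lightly (2) → 8 (expected 7)
Line 3: through (1), four (1), cold (1), lantern (2) → 5 ✓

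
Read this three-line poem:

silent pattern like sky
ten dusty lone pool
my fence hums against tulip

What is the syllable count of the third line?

7

The third line: my (1), fence (1), hums (1), against (2), tulip (2) → 7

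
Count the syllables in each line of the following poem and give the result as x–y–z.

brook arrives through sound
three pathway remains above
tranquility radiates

Line 1: "brook arrives through sound": 1+2+1+1 = 5
Line 2: "three pathway remains above": 1+2+2+2 = 7
Line 3: "tranquility radiates": 4+3 = 7

5–7–7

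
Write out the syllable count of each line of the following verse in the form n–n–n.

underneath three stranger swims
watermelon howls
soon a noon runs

Line 1: underneath(3) + three(1) + stranger(2) + swims(1) = 7
Line 2: watermelon(4) + howls(1) = 5
Line 3: soon(1) + a(1) + noon(1) + runs(1) = 4

7–5–4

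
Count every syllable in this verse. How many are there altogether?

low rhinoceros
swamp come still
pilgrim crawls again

13

Line 1: "low rhinoceros": 1+4 = 5
Line 2: "swamp come still": 1+1+1 = 3
Line 3: "pilgrim crawls again": 2+1+2 = 5
Total: 5 + 3 + 5 = 13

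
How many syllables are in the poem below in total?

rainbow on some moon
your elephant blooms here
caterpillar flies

Line 1: rainbow (2), on (1), some (1), moon (1) → 5
Line 2: your (1), elephant (3), blooms (1), here (1) → 6
Line 3: caterpillar (4), flies (1) → 5
Total: 5 + 6 + 5 = 16

16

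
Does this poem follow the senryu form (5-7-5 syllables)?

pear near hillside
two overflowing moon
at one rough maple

No

Line 1: pear(1) + near(1) + hillside(2) = 4 (expected 5)
Line 2: two(1) + overflowing(4) + moon(1) = 6 (expected 7)
Line 3: at(1) + one(1) + rough(1) + maple(2) = 5 ✓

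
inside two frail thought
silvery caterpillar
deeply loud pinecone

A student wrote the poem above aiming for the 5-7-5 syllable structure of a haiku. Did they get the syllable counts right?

Line 1: inside(2) + two(1) + frail(1) + thought(1) = 5 ✓
Line 2: silvery(3) + caterpillar(4) = 7 ✓
Line 3: deeply(2) + loud(1) + pinecone(2) = 5 ✓

Yes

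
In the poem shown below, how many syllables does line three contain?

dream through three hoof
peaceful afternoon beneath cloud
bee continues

Line three: bee (1), continues (3) → 4

4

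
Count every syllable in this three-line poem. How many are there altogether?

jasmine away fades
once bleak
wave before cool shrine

12

Line 1: jasmine(2) + away(2) + fades(1) = 5
Line 2: once(1) + bleak(1) = 2
Line 3: wave(1) + before(2) + cool(1) + shrine(1) = 5
Total: 5 + 2 + 5 = 12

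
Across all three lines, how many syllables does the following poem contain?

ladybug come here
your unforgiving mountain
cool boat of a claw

17

Line 1: ladybug(3) + come(1) + here(1) = 5
Line 2: your(1) + unforgiving(4) + mountain(2) = 7
Line 3: cool(1) + boat(1) + of(1) + a(1) + claw(1) = 5
Total: 5 + 7 + 5 = 17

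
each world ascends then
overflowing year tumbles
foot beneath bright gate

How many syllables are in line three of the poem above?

Line three: foot(1) + beneath(2) + bright(1) + gate(1) = 5

5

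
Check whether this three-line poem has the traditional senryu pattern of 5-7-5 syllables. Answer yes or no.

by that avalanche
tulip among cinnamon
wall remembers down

Yes

Line 1: by (1), that (1), avalanche (3) → 5 ✓
Line 2: tulip (2), among (2), cinnamon (3) → 7 ✓
Line 3: wall (1), remembers (3), down (1) → 5 ✓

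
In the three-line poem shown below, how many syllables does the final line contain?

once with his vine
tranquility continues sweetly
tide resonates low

5

The final line: "tide resonates low": 1+3+1 = 5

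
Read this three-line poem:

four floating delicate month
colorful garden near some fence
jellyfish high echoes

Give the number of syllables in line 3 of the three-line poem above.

6

Line 3: jellyfish(3) + high(1) + echoes(2) = 6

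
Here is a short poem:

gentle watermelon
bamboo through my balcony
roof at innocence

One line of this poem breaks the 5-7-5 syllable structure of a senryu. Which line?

Line 1: gentle (2), watermelon (4) → 6 (expected 5)
Line 2: bamboo (2), through (1), my (1), balcony (3) → 7 ✓
Line 3: roof (1), at (1), innocence (3) → 5 ✓

The first line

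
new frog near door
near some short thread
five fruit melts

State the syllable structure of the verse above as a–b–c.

Line 1: new (1), frog (1), near (1), door (1) → 4
Line 2: near (1), some (1), short (1), thread (1) → 4
Line 3: five (1), fruit (1), melts (1) → 3

4–4–3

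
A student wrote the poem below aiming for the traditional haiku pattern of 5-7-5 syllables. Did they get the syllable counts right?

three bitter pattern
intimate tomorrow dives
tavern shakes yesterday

No

Line 1: three (1), bitter (2), pattern (2) → 5 ✓
Line 2: intimate (3), tomorrow (3), dives (1) → 7 ✓
Line 3: tavern (2), shakes (1), yesterday (3) → 6 (expected 5)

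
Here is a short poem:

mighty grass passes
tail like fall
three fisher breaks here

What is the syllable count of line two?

3

Line two: "tail like fall": 1+1+1 = 3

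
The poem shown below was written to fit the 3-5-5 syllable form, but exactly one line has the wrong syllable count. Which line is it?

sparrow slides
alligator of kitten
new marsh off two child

Line 1: sparrow (2), slides (1) → 3 ✓
Line 2: alligator (4), of (1), kitten (2) → 7 (expected 5)
Line 3: new (1), marsh (1), off (1), two (1), child (1) → 5 ✓

The second line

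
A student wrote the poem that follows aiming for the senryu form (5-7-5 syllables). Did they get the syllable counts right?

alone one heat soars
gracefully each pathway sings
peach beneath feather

Yes

Line 1: alone (2), one (1), heat (1), soars (1) → 5 ✓
Line 2: gracefully (3), each (1), pathway (2), sings (1) → 7 ✓
Line 3: peach (1), beneath (2), feather (2) → 5 ✓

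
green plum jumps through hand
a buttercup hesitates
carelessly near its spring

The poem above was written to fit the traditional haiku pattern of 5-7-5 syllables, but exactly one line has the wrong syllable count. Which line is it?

Line 1: green (1), plum (1), jumps (1), through (1), hand (1) → 5 ✓
Line 2: a (1), buttercup (3), hesitates (3) → 7 ✓
Line 3: carelessly (3), near (1), its (1), spring (1) → 6 (expected 5)

The third line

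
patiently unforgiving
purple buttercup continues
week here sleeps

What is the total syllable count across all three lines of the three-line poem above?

18

Line 1: patiently(3) + unforgiving(4) = 7
Line 2: purple(2) + buttercup(3) + continues(3) = 8
Line 3: week(1) + here(1) + sleeps(1) = 3
Total: 7 + 8 + 3 = 18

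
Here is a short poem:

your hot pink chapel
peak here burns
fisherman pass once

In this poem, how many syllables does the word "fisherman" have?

3

"fisherman" has 3 syllables.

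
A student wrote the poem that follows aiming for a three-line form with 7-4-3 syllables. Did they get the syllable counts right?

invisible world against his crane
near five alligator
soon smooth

Line 1: invisible(4) + world(1) + against(2) + his(1) + crane(1) = 9 (expected 7)
Line 2: near(1) + five(1) + alligator(4) = 6 (expected 4)
Line 3: soon(1) + smooth(1) = 2 (expected 3)

No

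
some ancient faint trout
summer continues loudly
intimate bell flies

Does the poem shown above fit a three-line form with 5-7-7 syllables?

Line 1: some (1), ancient (2), faint (1), trout (1) → 5 ✓
Line 2: summer (2), continues (3), loudly (2) → 7 ✓
Line 3: intimate (3), bell (1), flies (1) → 5 (expected 7)

No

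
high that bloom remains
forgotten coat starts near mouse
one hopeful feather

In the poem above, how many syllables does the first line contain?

5

The first line: high (1), that (1), bloom (1), remains (2) → 5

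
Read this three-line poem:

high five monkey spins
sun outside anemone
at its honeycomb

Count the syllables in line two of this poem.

7

Line two: sun(1) + outside(2) + anemone(4) = 7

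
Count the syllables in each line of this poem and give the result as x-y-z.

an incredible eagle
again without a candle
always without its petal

7-7-7

Line 1: an (1), incredible (4), eagle (2) → 7
Line 2: again (2), without (2), a (1), candle (2) → 7
Line 3: always (2), without (2), its (1), petal (2) → 7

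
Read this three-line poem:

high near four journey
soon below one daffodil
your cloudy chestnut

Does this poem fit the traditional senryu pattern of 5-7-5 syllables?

Yes

Line 1: high(1) + near(1) + four(1) + journey(2) = 5 ✓
Line 2: soon(1) + below(2) + one(1) + daffodil(3) = 7 ✓
Line 3: your(1) + cloudy(2) + chestnut(2) = 5 ✓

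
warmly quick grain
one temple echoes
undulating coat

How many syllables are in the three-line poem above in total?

Line 1: warmly (2), quick (1), grain (1) → 4
Line 2: one (1), temple (2), echoes (2) → 5
Line 3: undulating (4), coat (1) → 5
Total: 4 + 5 + 5 = 14

14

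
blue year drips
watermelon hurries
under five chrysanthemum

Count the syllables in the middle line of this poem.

6

The middle line: watermelon(4) + hurries(2) = 6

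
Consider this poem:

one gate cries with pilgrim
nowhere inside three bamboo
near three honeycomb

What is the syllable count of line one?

Line one: "one gate cries with pilgrim": 1+1+1+1+2 = 6

6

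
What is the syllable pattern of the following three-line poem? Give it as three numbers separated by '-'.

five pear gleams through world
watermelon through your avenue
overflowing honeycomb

5-9-7

Line 1: five (1), pear (1), gleams (1), through (1), world (1) → 5
Line 2: watermelon (4), through (1), your (1), avenue (3) → 9
Line 3: overflowing (4), honeycomb (3) → 7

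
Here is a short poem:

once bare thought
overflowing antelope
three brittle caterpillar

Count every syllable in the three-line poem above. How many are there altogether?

17

Line 1: once(1) + bare(1) + thought(1) = 3
Line 2: overflowing(4) + antelope(3) = 7
Line 3: three(1) + brittle(2) + caterpillar(4) = 7
Total: 3 + 7 + 7 = 17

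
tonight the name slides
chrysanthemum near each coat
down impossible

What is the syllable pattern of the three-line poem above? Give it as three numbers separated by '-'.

Line 1: "tonight the name slides": 2+1+1+1 = 5
Line 2: "chrysanthemum near each coat": 4+1+1+1 = 7
Line 3: "down impossible": 1+4 = 5

5-7-5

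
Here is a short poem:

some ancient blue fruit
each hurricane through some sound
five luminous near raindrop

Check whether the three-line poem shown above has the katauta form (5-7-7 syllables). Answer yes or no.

Line 1: some(1) + ancient(2) + blue(1) + fruit(1) = 5 ✓
Line 2: each(1) + hurricane(3) + through(1) + some(1) + sound(1) = 7 ✓
Line 3: five(1) + luminous(3) + near(1) + raindrop(2) = 7 ✓

Yes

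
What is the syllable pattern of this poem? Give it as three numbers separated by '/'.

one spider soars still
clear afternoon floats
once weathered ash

5/5/4

Line 1: one(1) + spider(2) + soars(1) + still(1) = 5
Line 2: clear(1) + afternoon(3) + floats(1) = 5
Line 3: once(1) + weathered(2) + ash(1) = 4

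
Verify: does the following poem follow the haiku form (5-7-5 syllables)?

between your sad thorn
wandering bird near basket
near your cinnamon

Line 1: between(2) + your(1) + sad(1) + thorn(1) = 5 ✓
Line 2: wandering(3) + bird(1) + near(1) + basket(2) = 7 ✓
Line 3: near(1) + your(1) + cinnamon(3) = 5 ✓

Yes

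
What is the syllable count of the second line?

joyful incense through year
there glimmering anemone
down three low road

The second line: "there glimmering anemone": 1+3+4 = 8

8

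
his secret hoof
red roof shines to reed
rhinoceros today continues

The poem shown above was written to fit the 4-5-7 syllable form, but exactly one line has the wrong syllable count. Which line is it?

Line 1: "his secret hoof": 1+2+1 = 4 ✓
Line 2: "red roof shines to reed": 1+1+1+1+1 = 5 ✓
Line 3: "rhinoceros today continues": 4+2+3 = 9 (expected 7)

Line 3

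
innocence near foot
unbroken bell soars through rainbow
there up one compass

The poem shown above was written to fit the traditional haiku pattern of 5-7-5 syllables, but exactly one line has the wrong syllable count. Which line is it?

Line 2

Line 1: "innocence near foot": 3+1+1 = 5 ✓
Line 2: "unbroken bell soars through rainbow": 3+1+1+1+2 = 8 (expected 7)
Line 3: "there up one compass": 1+1+1+2 = 5 ✓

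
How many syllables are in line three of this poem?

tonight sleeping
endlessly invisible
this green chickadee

5

Line three: "this green chickadee": 1+1+3 = 5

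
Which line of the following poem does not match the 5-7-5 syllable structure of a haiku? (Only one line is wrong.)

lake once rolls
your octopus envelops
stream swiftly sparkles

Line 1

Line 1: "lake once rolls": 1+1+1 = 3 (expected 5)
Line 2: "your octopus envelops": 1+3+3 = 7 ✓
Line 3: "stream swiftly sparkles": 1+2+2 = 5 ✓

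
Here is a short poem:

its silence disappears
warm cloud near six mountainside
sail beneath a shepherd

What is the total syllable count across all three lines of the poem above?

Line 1: its (1), silence (2), disappears (3) → 6
Line 2: warm (1), cloud (1), near (1), six (1), mountainside (3) → 7
Line 3: sail (1), beneath (2), a (1), shepherd (2) → 6
Total: 6 + 7 + 6 = 19

19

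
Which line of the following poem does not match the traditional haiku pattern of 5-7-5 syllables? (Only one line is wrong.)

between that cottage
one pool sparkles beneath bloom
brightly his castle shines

Line 1: between (2), that (1), cottage (2) → 5 ✓
Line 2: one (1), pool (1), sparkles (2), beneath (2), bloom (1) → 7 ✓
Line 3: brightly (2), his (1), castle (2), shines (1) → 6 (expected 5)

The third line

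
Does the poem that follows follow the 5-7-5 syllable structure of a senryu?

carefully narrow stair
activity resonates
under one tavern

No

Line 1: carefully(3) + narrow(2) + stair(1) = 6 (expected 5)
Line 2: activity(4) + resonates(3) = 7 ✓
Line 3: under(2) + one(1) + tavern(2) = 5 ✓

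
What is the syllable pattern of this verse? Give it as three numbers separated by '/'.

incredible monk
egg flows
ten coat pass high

5/2/4

Line 1: incredible (4), monk (1) → 5
Line 2: egg (1), flows (1) → 2
Line 3: ten (1), coat (1), pass (1), high (1) → 4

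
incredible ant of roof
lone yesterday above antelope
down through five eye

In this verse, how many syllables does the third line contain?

4

The third line: down(1) + through(1) + five(1) + eye(1) = 4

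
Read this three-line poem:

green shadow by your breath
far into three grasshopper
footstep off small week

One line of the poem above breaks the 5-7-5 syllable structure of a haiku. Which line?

The first line

Line 1: green(1) + shadow(2) + by(1) + your(1) + breath(1) = 6 (expected 5)
Line 2: far(1) + into(2) + three(1) + grasshopper(3) = 7 ✓
Line 3: footstep(2) + off(1) + small(1) + week(1) = 5 ✓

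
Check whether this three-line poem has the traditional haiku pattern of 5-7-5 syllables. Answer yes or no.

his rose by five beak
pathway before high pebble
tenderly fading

Yes

Line 1: his (1), rose (1), by (1), five (1), beak (1) → 5 ✓
Line 2: pathway (2), before (2), high (1), pebble (2) → 7 ✓
Line 3: tenderly (3), fading (2) → 5 ✓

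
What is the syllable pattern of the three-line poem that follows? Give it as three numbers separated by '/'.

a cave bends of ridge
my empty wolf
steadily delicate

Line 1: "a cave bends of ridge": 1+1+1+1+1 = 5
Line 2: "my empty wolf": 1+2+1 = 4
Line 3: "steadily delicate": 3+3 = 6

5/4/6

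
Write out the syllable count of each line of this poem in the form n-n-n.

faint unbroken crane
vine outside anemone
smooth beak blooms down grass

Line 1: "faint unbroken crane": 1+3+1 = 5
Line 2: "vine outside anemone": 1+2+4 = 7
Line 3: "smooth beak blooms down grass": 1+1+1+1+1 = 5

5-7-5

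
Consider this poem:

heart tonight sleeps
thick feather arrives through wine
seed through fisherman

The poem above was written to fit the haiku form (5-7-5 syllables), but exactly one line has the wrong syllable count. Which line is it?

Line 1: heart(1) + tonight(2) + sleeps(1) = 4 (expected 5)
Line 2: thick(1) + feather(2) + arrives(2) + through(1) + wine(1) = 7 ✓
Line 3: seed(1) + through(1) + fisherman(3) = 5 ✓

Line 1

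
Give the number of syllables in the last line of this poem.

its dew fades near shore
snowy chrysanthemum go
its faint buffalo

5

The last line: its (1), faint (1), buffalo (3) → 5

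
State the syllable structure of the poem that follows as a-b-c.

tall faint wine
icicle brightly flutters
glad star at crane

3-7-4

Line 1: tall(1) + faint(1) + wine(1) = 3
Line 2: icicle(3) + brightly(2) + flutters(2) = 7
Line 3: glad(1) + star(1) + at(1) + crane(1) = 4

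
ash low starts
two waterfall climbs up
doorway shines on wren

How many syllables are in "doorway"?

2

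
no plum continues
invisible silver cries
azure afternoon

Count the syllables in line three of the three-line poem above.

Line three: azure(2) + afternoon(3) = 5

5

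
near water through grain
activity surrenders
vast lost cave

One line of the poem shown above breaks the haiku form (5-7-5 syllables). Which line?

Line 1: near (1), water (2), through (1), grain (1) → 5 ✓
Line 2: activity (4), surrenders (3) → 7 ✓
Line 3: vast (1), lost (1), cave (1) → 3 (expected 5)

The third line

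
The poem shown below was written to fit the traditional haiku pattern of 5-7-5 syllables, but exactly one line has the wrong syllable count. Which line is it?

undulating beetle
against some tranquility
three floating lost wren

The first line

Line 1: "undulating beetle": 4+2 = 6 (expected 5)
Line 2: "against some tranquility": 2+1+4 = 7 ✓
Line 3: "three floating lost wren": 1+2+1+1 = 5 ✓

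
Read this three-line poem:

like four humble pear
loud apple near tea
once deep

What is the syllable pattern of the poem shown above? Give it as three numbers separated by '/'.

Line 1: like(1) + four(1) + humble(2) + pear(1) = 5
Line 2: loud(1) + apple(2) + near(1) + tea(1) = 5
Line 3: once(1) + deep(1) = 2

5/5/2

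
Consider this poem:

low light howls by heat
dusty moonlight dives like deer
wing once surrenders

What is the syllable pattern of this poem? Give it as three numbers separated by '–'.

5–7–5

Line 1: "low light howls by heat": 1+1+1+1+1 = 5
Line 2: "dusty moonlight dives like deer": 2+2+1+1+1 = 7
Line 3: "wing once surrenders": 1+1+3 = 5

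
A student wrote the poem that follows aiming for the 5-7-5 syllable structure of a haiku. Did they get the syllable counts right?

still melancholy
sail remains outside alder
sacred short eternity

No

Line 1: still(1) + melancholy(4) = 5 ✓
Line 2: sail(1) + remains(2) + outside(2) + alder(2) = 7 ✓
Line 3: sacred(2) + short(1) + eternity(4) = 7 (expected 5)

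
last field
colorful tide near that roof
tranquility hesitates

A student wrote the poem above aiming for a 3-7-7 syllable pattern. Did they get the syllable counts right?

Line 1: last(1) + field(1) = 2 (expected 3)
Line 2: colorful(3) + tide(1) + near(1) + that(1) + roof(1) = 7 ✓
Line 3: tranquility(4) + hesitates(3) = 7 ✓

No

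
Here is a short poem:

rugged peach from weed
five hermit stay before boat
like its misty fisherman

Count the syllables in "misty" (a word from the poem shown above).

"misty" has 2 syllables.

2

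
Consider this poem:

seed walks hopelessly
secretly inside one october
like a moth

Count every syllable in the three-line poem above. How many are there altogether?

Line 1: seed(1) + walks(1) + hopelessly(3) = 5
Line 2: secretly(3) + inside(2) + one(1) + october(3) = 9
Line 3: like(1) + a(1) + moth(1) = 3
Total: 5 + 9 + 3 = 17

17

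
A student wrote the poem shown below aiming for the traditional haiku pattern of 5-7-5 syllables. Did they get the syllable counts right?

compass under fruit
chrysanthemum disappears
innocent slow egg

Yes

Line 1: compass (2), under (2), fruit (1) → 5 ✓
Line 2: chrysanthemum (4), disappears (3) → 7 ✓
Line 3: innocent (3), slow (1), egg (1) → 5 ✓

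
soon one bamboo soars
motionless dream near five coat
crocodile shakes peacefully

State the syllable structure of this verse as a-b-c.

Line 1: soon(1) + one(1) + bamboo(2) + soars(1) = 5
Line 2: motionless(3) + dream(1) + near(1) + five(1) + coat(1) = 7
Line 3: crocodile(3) + shakes(1) + peacefully(3) = 7

5-7-7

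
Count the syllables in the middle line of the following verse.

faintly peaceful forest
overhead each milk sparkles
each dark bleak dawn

7

The middle line: overhead(3) + each(1) + milk(1) + sparkles(2) = 7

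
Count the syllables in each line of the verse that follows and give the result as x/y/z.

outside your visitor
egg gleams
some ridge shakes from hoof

6/2/5

Line 1: outside (2), your (1), visitor (3) → 6
Line 2: egg (1), gleams (1) → 2
Line 3: some (1), ridge (1), shakes (1), from (1), hoof (1) → 5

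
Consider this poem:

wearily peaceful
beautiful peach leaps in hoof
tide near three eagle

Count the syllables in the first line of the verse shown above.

5

The first line: wearily (3), peaceful (2) → 5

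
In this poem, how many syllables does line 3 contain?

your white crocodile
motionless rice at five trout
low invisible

5

Line 3: low(1) + invisible(4) = 5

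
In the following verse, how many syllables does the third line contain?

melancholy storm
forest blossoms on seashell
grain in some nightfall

5

The third line: grain (1), in (1), some (1), nightfall (2) → 5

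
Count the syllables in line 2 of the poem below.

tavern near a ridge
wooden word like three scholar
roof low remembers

Line 2: "wooden word like three scholar": 2+1+1+1+2 = 7

7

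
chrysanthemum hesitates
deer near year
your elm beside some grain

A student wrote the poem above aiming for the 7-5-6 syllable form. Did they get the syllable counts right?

Line 1: chrysanthemum (4), hesitates (3) → 7 ✓
Line 2: deer (1), near (1), year (1) → 3 (expected 5)
Line 3: your (1), elm (1), beside (2), some (1), grain (1) → 6 ✓

No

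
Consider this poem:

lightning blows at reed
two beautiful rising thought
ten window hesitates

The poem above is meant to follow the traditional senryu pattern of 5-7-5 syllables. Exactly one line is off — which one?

Line 3

Line 1: lightning(2) + blows(1) + at(1) + reed(1) = 5 ✓
Line 2: two(1) + beautiful(3) + rising(2) + thought(1) = 7 ✓
Line 3: ten(1) + window(2) + hesitates(3) = 6 (expected 5)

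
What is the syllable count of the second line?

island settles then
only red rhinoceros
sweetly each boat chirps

The second line: only (2), red (1), rhinoceros (4) → 7

7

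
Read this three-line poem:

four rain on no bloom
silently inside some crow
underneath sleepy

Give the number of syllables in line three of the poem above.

5

Line three: underneath(3) + sleepy(2) = 5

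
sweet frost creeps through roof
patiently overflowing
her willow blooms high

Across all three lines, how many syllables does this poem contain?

Line 1: "sweet frost creeps through roof": 1+1+1+1+1 = 5
Line 2: "patiently overflowing": 3+4 = 7
Line 3: "her willow blooms high": 1+2+1+1 = 5
Total: 5 + 7 + 5 = 17

17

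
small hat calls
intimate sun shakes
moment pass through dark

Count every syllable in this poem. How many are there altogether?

Line 1: small(1) + hat(1) + calls(1) = 3
Line 2: intimate(3) + sun(1) + shakes(1) = 5
Line 3: moment(2) + pass(1) + through(1) + dark(1) = 5
Total: 3 + 5 + 5 = 13

13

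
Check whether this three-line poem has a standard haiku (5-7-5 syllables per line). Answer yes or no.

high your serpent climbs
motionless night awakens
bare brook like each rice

Line 1: "high your serpent climbs": 1+1+2+1 = 5 ✓
Line 2: "motionless night awakens": 3+1+3 = 7 ✓
Line 3: "bare brook like each rice": 1+1+1+1+1 = 5 ✓

Yes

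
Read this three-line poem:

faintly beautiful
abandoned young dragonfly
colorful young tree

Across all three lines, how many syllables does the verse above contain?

Line 1: "faintly beautiful": 2+3 = 5
Line 2: "abandoned young dragonfly": 3+1+3 = 7
Line 3: "colorful young tree": 3+1+1 = 5
Total: 5 + 7 + 5 = 17

17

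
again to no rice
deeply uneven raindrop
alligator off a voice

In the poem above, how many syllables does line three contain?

Line three: alligator(4) + off(1) + a(1) + voice(1) = 7

7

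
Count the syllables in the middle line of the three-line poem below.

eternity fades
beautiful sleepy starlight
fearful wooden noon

The middle line: beautiful (3), sleepy (2), starlight (2) → 7

7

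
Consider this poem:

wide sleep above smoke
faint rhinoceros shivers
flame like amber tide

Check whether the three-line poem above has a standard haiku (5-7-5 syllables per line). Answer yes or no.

Line 1: wide (1), sleep (1), above (2), smoke (1) → 5 ✓
Line 2: faint (1), rhinoceros (4), shivers (2) → 7 ✓
Line 3: flame (1), like (1), amber (2), tide (1) → 5 ✓

Yes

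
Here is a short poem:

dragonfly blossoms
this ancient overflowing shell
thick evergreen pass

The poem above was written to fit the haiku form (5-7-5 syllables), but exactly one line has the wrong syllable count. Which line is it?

Line 1: dragonfly (3), blossoms (2) → 5 ✓
Line 2: this (1), ancient (2), overflowing (4), shell (1) → 8 (expected 7)
Line 3: thick (1), evergreen (3), pass (1) → 5 ✓

Line 2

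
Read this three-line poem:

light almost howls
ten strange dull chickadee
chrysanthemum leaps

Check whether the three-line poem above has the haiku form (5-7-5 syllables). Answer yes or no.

Line 1: light(1) + almost(2) + howls(1) = 4 (expected 5)
Line 2: ten(1) + strange(1) + dull(1) + chickadee(3) = 6 (expected 7)
Line 3: chrysanthemum(4) + leaps(1) = 5 ✓

No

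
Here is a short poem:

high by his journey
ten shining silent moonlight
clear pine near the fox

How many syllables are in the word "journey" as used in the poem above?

"journey" has 2 syllables.

2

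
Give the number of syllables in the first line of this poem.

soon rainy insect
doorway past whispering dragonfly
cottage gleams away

The first line: "soon rainy insect": 1+2+2 = 5

5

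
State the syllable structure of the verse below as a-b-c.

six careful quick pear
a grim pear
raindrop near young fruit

Line 1: six (1), careful (2), quick (1), pear (1) → 5
Line 2: a (1), grim (1), pear (1) → 3
Line 3: raindrop (2), near (1), young (1), fruit (1) → 5

5-3-5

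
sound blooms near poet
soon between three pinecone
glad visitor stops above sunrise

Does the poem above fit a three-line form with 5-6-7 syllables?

Line 1: sound (1), blooms (1), near (1), poet (2) → 5 ✓
Line 2: soon (1), between (2), three (1), pinecone (2) → 6 ✓
Line 3: glad (1), visitor (3), stops (1), above (2), sunrise (2) → 9 (expected 7)

No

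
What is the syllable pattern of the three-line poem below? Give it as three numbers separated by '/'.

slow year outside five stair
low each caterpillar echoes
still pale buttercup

6/8/5

Line 1: slow(1) + year(1) + outside(2) + five(1) + stair(1) = 6
Line 2: low(1) + each(1) + caterpillar(4) + echoes(2) = 8
Line 3: still(1) + pale(1) + buttercup(3) = 5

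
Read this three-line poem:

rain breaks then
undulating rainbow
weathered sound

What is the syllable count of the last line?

3

The last line: weathered(2) + sound(1) = 3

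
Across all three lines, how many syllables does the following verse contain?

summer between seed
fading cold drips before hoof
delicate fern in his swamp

Line 1: summer(2) + between(2) + seed(1) = 5
Line 2: fading(2) + cold(1) + drips(1) + before(2) + hoof(1) = 7
Line 3: delicate(3) + fern(1) + in(1) + his(1) + swamp(1) = 7
Total: 5 + 7 + 7 = 19

19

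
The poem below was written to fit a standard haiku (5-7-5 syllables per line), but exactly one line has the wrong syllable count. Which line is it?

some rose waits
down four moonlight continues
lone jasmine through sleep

Line 1: "some rose waits": 1+1+1 = 3 (expected 5)
Line 2: "down four moonlight continues": 1+1+2+3 = 7 ✓
Line 3: "lone jasmine through sleep": 1+2+1+1 = 5 ✓

The first line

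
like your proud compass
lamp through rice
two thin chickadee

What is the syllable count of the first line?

5

The first line: "like your proud compass": 1+1+1+2 = 5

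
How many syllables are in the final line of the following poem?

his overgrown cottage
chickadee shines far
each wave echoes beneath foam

The final line: each(1) + wave(1) + echoes(2) + beneath(2) + foam(1) = 7

7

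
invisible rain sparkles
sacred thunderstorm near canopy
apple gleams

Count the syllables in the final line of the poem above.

3

The final line: apple (2), gleams (1) → 3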